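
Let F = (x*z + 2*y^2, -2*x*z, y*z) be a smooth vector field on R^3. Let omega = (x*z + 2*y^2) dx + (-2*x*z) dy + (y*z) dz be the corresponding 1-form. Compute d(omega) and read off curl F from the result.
d(omega) = (2*x + z) dy ∧ dz + (x) dz ∧ dx + (-4*y - 2*z) dx ∧ dy; curl F = (2*x + z, x, -4*y - 2*z)

d omega = sum_{i<j} (∂f_j/∂x_i - ∂f_i/∂x_j) dx_i ∧ dx_j. Under the identification (dy ∧ dz, dz ∧ dx, dx ∧ dy) ↔ (e_x, e_y, e_z), the coefficients are exactly the components of curl F. Compute:
  ∂R/∂y - ∂Q/∂z = (z) - (-2*x) = 2*x + z
  ∂P/∂z - ∂R/∂x = (x) - (0) = x
  ∂Q/∂x - ∂P/∂y = (-2*z) - (4*y) = -4*y - 2*z.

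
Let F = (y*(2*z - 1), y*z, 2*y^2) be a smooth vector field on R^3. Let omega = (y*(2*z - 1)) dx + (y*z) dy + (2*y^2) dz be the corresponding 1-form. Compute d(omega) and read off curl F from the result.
d(omega) = (3*y) dy ∧ dz + (2*y) dz ∧ dx + (1 - 2*z) dx ∧ dy; curl F = (3*y, 2*y, 1 - 2*z)

d omega = sum_{i<j} (∂f_j/∂x_i - ∂f_i/∂x_j) dx_i ∧ dx_j. Under the identification (dy ∧ dz, dz ∧ dx, dx ∧ dy) ↔ (e_x, e_y, e_z), the coefficients are exactly the components of curl F. Compute:
  ∂R/∂y - ∂Q/∂z = (4*y) - (y) = 3*y
  ∂P/∂z - ∂R/∂x = (2*y) - (0) = 2*y
  ∂Q/∂x - ∂P/∂y = (0) - (2*z - 1) = 1 - 2*z.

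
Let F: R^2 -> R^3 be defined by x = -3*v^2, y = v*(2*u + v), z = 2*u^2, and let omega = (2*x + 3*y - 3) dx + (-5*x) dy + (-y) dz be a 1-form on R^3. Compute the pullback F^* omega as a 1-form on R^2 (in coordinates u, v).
F^* omega = (2*v*(-4*u^2 - 2*u*v + 15*v^2)) du + (6*v*(-u*v + 8*v^2 + 3)) dv

Using F^*(f dg) = (f ∘ F) d(g ∘ F), substitute each coordinate x_i by F_i(u, v) in f_i, and replace dx_i by d F_i = (∂F_i/∂u) du + (∂F_i/∂v) dv.
  For the x component: f_1(F) = 6*u*v - 3*v^2 - 3; d F_1 = (0) du + (-6*v) dv
  For the y component: f_2(F) = 15*v^2; d F_2 = (2*v) du + (2*u + 2*v) dv
  For the z component: f_3(F) = v*(-2*u - v); d F_3 = (4*u) du + (0) dv
Combining and collecting du, dv coefficients:
  coeff of du: 2*v*(-4*u^2 - 2*u*v + 15*v^2)
  coeff of dv: 6*v*(-u*v + 8*v^2 + 3)
F^* omega = (2*v*(-4*u^2 - 2*u*v + 15*v^2)) du + (6*v*(-u*v + 8*v^2 + 3)) dv.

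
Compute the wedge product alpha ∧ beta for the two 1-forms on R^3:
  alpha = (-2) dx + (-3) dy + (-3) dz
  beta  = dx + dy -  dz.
alpha ∧ beta = (1) dx ∧ dy + (5) dx ∧ dz + (6) dy ∧ dz

Distribute the wedge, using dx_i ∧ dx_j = -dx_j ∧ dx_i and dx_i ∧ dx_i = 0. For each pair (i, j) with i < j, the coefficient of dx_i ∧ dx_j in alpha ∧ beta is (alpha_i * beta_j - alpha_j * beta_i). Collecting: alpha ∧ beta = (1) dx ∧ dy + (5) dx ∧ dz + (6) dy ∧ dz.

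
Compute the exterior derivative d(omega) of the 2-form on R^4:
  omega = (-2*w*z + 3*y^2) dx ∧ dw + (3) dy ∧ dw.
d(omega) = (-6*y) dx ∧ dy ∧ dw + (2*w) dx ∧ dz ∧ dw

For a 2-form omega = sum_{i<j} g_{ij} dx_i ∧ dx_j, the exterior derivative is
  d(omega) = sum_{i<j} d(g_{ij}) ∧ dx_i ∧ dx_j = sum_{i<j, k} (∂g_{ij}/∂x_k) dx_k ∧ dx_i ∧ dx_j.
Expand each term, using dx_k ∧ dx_i ∧ dx_j = sgn(permutation) dx_{(a)} ∧ dx_{(b)} ∧ dx_{(c)} with (a < b < c) sorted:
  d(-2*w*z + 3*y^2) includes (∂/∂y)(-2*w*z + 3*y^2) dy = (6*y) dy, which multiplied by dx ∧ dw gives (-6*y) dx ∧ dy ∧ dw
  d(-2*w*z + 3*y^2) includes (∂/∂z)(-2*w*z + 3*y^2) dz = (-2*w) dz, which multiplied by dx ∧ dw gives (2*w) dx ∧ dz ∧ dw
Collecting like 3-forms: d(omega) = (-6*y) dx ∧ dy ∧ dw + (2*w) dx ∧ dz ∧ dw.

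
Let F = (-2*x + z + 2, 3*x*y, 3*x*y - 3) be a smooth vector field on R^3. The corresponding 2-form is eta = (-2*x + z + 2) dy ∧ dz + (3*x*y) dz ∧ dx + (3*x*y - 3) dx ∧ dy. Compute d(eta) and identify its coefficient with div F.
d(eta) = (3*x - 2) dx ∧ dy ∧ dz; div F = 3*x - 2

For a 2-form in R^3 of the form above, applying d gives a 3-form with coefficient ∂P/∂x + ∂Q/∂y + ∂R/∂z:
  ∂P/∂x = -2
  ∂Q/∂y = 3*x
  ∂R/∂z = 0
Sum = 3*x - 2, which is exactly div F.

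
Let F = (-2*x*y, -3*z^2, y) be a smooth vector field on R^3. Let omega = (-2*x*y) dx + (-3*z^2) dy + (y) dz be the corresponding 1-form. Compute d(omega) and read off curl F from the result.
d(omega) = (6*z + 1) dy ∧ dz + (0) dz ∧ dx + (2*x) dx ∧ dy; curl F = (6*z + 1, 0, 2*x)

d omega = sum_{i<j} (∂f_j/∂x_i - ∂f_i/∂x_j) dx_i ∧ dx_j. Under the identification (dy ∧ dz, dz ∧ dx, dx ∧ dy) ↔ (e_x, e_y, e_z), the coefficients are exactly the components of curl F. Compute:
  ∂R/∂y - ∂Q/∂z = (1) - (-6*z) = 6*z + 1
  ∂P/∂z - ∂R/∂x = (0) - (0) = 0
  ∂Q/∂x - ∂P/∂y = (0) - (-2*x) = 2*x.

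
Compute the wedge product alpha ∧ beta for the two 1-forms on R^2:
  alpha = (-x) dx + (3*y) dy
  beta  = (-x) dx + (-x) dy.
alpha ∧ beta = (x*(x + 3*y)) dx ∧ dy

Distribute the wedge, using dx_i ∧ dx_j = -dx_j ∧ dx_i and dx_i ∧ dx_i = 0. For each pair (i, j) with i < j, the coefficient of dx_i ∧ dx_j in alpha ∧ beta is (alpha_i * beta_j - alpha_j * beta_i). Collecting: alpha ∧ beta = (x*(x + 3*y)) dx ∧ dy.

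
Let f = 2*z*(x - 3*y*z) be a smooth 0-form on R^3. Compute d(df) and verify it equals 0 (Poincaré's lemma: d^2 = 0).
d(df) = 0

Step 1: df = sum_i (∂f/∂x_i) dx_i = (2*z) dx + (-6*z^2) dy + (2*x - 12*y*z) dz.
Step 2: Apply d again. Using the 1-form formula, the coefficient of dx ∧ dy in d(df) is ∂^2 f/∂x ∂y - ∂^2 f/∂y ∂x = (0) - (0) = 0 (equality of mixed partials for smooth f).
Similarly for dx ∧ dz and dy ∧ dz — all coefficients vanish. So d(df) = 0.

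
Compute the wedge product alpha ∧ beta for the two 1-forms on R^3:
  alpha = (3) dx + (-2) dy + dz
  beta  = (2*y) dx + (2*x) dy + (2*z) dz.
alpha ∧ beta = (6*x + 4*y) dx ∧ dy + (-2*y + 6*z) dx ∧ dz + (-2*x - 4*z) dy ∧ dz

Distribute the wedge, using dx_i ∧ dx_j = -dx_j ∧ dx_i and dx_i ∧ dx_i = 0. For each pair (i, j) with i < j, the coefficient of dx_i ∧ dx_j in alpha ∧ beta is (alpha_i * beta_j - alpha_j * beta_i). Collecting: alpha ∧ beta = (6*x + 4*y) dx ∧ dy + (-2*y + 6*z) dx ∧ dz + (-2*x - 4*z) dy ∧ dz.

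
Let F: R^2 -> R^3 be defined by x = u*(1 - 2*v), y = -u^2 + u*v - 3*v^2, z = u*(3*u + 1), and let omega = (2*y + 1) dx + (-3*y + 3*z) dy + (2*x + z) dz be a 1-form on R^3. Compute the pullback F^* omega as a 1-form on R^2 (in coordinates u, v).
F^* omega = (-6*u^3 - 2*u^2*v + 13*u^2 - 25*u*v^2 + u*v + 3*u + 21*v^3 - 6*v^2 - 2*v + 1) du + (16*u^3 - 79*u^2*v + 3*u^2 + 39*u*v^2 - 18*u*v - 2*u - 54*v^3) dv

Using F^*(f dg) = (f ∘ F) d(g ∘ F), substitute each coordinate x_i by F_i(u, v) in f_i, and replace dx_i by d F_i = (∂F_i/∂u) du + (∂F_i/∂v) dv.
  For the x component: f_1(F) = -2*u^2 + 2*u*v - 6*v^2 + 1; d F_1 = (1 - 2*v) du + (-2*u) dv
  For the y component: f_2(F) = 12*u^2 - 3*u*v + 3*u + 9*v^2; d F_2 = (-2*u + v) du + (u - 6*v) dv
  For the z component: f_3(F) = u*(3*u - 4*v + 3); d F_3 = (6*u + 1) du + (0) dv
Combining and collecting du, dv coefficients:
  coeff of du: -6*u^3 - 2*u^2*v + 13*u^2 - 25*u*v^2 + u*v + 3*u + 21*v^3 - 6*v^2 - 2*v + 1
  coeff of dv: 16*u^3 - 79*u^2*v + 3*u^2 + 39*u*v^2 - 18*u*v - 2*u - 54*v^3
F^* omega = (-6*u^3 - 2*u^2*v + 13*u^2 - 25*u*v^2 + u*v + 3*u + 21*v^3 - 6*v^2 - 2*v + 1) du + (16*u^3 - 79*u^2*v + 3*u^2 + 39*u*v^2 - 18*u*v - 2*u - 54*v^3) dv.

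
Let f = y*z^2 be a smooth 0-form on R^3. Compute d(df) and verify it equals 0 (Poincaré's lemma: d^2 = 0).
d(df) = 0

Step 1: df = sum_i (∂f/∂x_i) dx_i = (0) dx + (z^2) dy + (2*y*z) dz.
Step 2: Apply d again. Using the 1-form formula, the coefficient of dx ∧ dy in d(df) is ∂^2 f/∂x ∂y - ∂^2 f/∂y ∂x = (0) - (0) = 0 (equality of mixed partials for smooth f).
Similarly for dx ∧ dz and dy ∧ dz — all coefficients vanish. So d(df) = 0.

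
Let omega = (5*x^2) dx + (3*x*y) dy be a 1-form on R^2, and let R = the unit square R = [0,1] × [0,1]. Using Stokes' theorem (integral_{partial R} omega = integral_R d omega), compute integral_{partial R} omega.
integral_(partial R) omega = 3/2

Stokes: integral_partial_R omega = integral_R d omega with d omega = (∂Q/∂x - ∂P/∂y) dx ∧ dy.
  ∂Q/∂x = 3*y
  ∂P/∂y = 0
  integrand = ∂Q/∂x - ∂P/∂y = 3*y.
Integrating over R: integral_0^1 integral_0^1 (3*y) dx dy = 3/2.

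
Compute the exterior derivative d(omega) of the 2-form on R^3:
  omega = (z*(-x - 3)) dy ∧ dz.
d(omega) = (-z) dx ∧ dy ∧ dz

For a 2-form omega = sum_{i<j} g_{ij} dx_i ∧ dx_j, the exterior derivative is
  d(omega) = sum_{i<j} d(g_{ij}) ∧ dx_i ∧ dx_j = sum_{i<j, k} (∂g_{ij}/∂x_k) dx_k ∧ dx_i ∧ dx_j.
Expand each term, using dx_k ∧ dx_i ∧ dx_j = sgn(permutation) dx_{(a)} ∧ dx_{(b)} ∧ dx_{(c)} with (a < b < c) sorted:
  d(z*(-x - 3)) includes (∂/∂x)(z*(-x - 3)) dx = (-z) dx, which multiplied by dy ∧ dz gives (-z) dx ∧ dy ∧ dz
Collecting like 3-forms: d(omega) = (-z) dx ∧ dy ∧ dz.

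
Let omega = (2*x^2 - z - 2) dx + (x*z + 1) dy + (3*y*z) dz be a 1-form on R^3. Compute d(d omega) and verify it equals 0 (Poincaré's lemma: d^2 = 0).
d(d omega) = 0

Step 1: d omega = sum_{i<j} (∂f_j/∂x_i - ∂f_i/∂x_j) dx_i ∧ dx_j:
  coeff of dx ∧ dy: z
  coeff of dx ∧ dz: 1
  coeff of dy ∧ dz: -x + 3*z
Step 2: Apply d again to each 2-form coefficient. The only possible 3-form in R^3 is dx ∧ dy ∧ dz, with coefficient
  ∂(coeff of dy∧dz)/∂x - ∂(coeff of dx∧dz)/∂y + ∂(coeff of dx∧dy)/∂z
  = ∂/∂x (-x + 3*z) - ∂/∂y (1) + ∂/∂z (z).
Each of these terms simplifies to sums of mixed partials that cancel in pairs. The result is 0 (by equality of mixed partials for smooth functions — Schwarz / Clairaut).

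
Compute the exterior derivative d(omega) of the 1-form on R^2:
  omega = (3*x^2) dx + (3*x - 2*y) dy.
d(omega) = (3) dx ∧ dy

For a 1-form omega = sum_i f_i dx_i, the exterior derivative is
  d(omega) = sum_{i < j} (∂f_j/∂x_i - ∂f_i/∂x_j) dx_i ∧ dx_j.
  coefficient of dx ∧ dy: ∂f_2/∂x - ∂f_1/∂y = ∂(3*x - 2*y)/∂x - ∂(3*x^2)/∂y = 3
Assembling: d(omega) = (3) dx ∧ dy.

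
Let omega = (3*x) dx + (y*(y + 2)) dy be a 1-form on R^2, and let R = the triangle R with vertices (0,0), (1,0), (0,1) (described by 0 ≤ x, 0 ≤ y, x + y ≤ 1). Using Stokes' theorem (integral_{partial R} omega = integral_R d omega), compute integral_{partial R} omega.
integral_(partial R) omega = 0

Stokes: integral_partial_R omega = integral_R d omega with d omega = (∂Q/∂x - ∂P/∂y) dx ∧ dy.
  ∂Q/∂x = 0
  ∂P/∂y = 0
  integrand = ∂Q/∂x - ∂P/∂y = 0.
Integrating over R: integral_0^1 integral_0^{1-x} (0) dy dx = 0.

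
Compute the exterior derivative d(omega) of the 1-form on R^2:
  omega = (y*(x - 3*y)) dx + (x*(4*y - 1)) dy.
d(omega) = (-x + 10*y - 1) dx ∧ dy

For a 1-form omega = sum_i f_i dx_i, the exterior derivative is
  d(omega) = sum_{i < j} (∂f_j/∂x_i - ∂f_i/∂x_j) dx_i ∧ dx_j.
  coefficient of dx ∧ dy: ∂f_2/∂x - ∂f_1/∂y = ∂(x*(4*y - 1))/∂x - ∂(y*(x - 3*y))/∂y = -x + 10*y - 1
Assembling: d(omega) = (-x + 10*y - 1) dx ∧ dy.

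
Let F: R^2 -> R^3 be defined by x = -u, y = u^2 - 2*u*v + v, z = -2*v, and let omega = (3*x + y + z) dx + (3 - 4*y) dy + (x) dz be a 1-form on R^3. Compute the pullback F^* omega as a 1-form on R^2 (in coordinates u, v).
F^* omega = (-8*u^3 + 24*u^2*v - u^2 - 16*u*v^2 - 6*u*v + 9*u + 8*v^2 - 5*v) du + (8*u^3 - 16*u^2*v - 4*u^2 + 16*u*v - 4*u - 4*v + 3) dv

Using F^*(f dg) = (f ∘ F) d(g ∘ F), substitute each coordinate x_i by F_i(u, v) in f_i, and replace dx_i by d F_i = (∂F_i/∂u) du + (∂F_i/∂v) dv.
  For the x component: f_1(F) = u^2 - 2*u*v - 3*u - v; d F_1 = (-1) du + (0) dv
  For the y component: f_2(F) = -4*u^2 + 8*u*v - 4*v + 3; d F_2 = (2*u - 2*v) du + (1 - 2*u) dv
  For the z component: f_3(F) = -u; d F_3 = (0) du + (-2) dv
Combining and collecting du, dv coefficients:
  coeff of du: -8*u^3 + 24*u^2*v - u^2 - 16*u*v^2 - 6*u*v + 9*u + 8*v^2 - 5*v
  coeff of dv: 8*u^3 - 16*u^2*v - 4*u^2 + 16*u*v - 4*u - 4*v + 3
F^* omega = (-8*u^3 + 24*u^2*v - u^2 - 16*u*v^2 - 6*u*v + 9*u + 8*v^2 - 5*v) du + (8*u^3 - 16*u^2*v - 4*u^2 + 16*u*v - 4*u - 4*v + 3) dv.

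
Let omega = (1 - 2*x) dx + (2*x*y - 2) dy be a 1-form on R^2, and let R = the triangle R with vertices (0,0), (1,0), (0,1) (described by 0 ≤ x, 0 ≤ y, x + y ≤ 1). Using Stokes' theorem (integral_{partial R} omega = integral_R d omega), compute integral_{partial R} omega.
integral_(partial R) omega = 1/3

Stokes: integral_partial_R omega = integral_R d omega with d omega = (∂Q/∂x - ∂P/∂y) dx ∧ dy.
  ∂Q/∂x = 2*y
  ∂P/∂y = 0
  integrand = ∂Q/∂x - ∂P/∂y = 2*y.
Integrating over R: integral_0^1 integral_0^{1-x} (2*y) dy dx = 1/3.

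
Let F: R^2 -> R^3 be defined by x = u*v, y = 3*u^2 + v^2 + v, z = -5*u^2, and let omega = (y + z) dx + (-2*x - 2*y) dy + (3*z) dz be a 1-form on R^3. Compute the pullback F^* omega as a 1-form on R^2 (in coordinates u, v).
F^* omega = (114*u^3 - 14*u^2*v - 12*u*v^2 - 12*u*v + v^3 + v^2) du + (-2*u^3 - 12*u^2*v - 6*u^2 - 3*u*v^2 - u*v - 4*v^3 - 6*v^2 - 2*v) dv

Using F^*(f dg) = (f ∘ F) d(g ∘ F), substitute each coordinate x_i by F_i(u, v) in f_i, and replace dx_i by d F_i = (∂F_i/∂u) du + (∂F_i/∂v) dv.
  For the x component: f_1(F) = -2*u^2 + v^2 + v; d F_1 = (v) du + (u) dv
  For the y component: f_2(F) = -6*u^2 - 2*u*v - 2*v^2 - 2*v; d F_2 = (6*u) du + (2*v + 1) dv
  For the z component: f_3(F) = -15*u^2; d F_3 = (-10*u) du + (0) dv
Combining and collecting du, dv coefficients:
  coeff of du: 114*u^3 - 14*u^2*v - 12*u*v^2 - 12*u*v + v^3 + v^2
  coeff of dv: -2*u^3 - 12*u^2*v - 6*u^2 - 3*u*v^2 - u*v - 4*v^3 - 6*v^2 - 2*v
F^* omega = (114*u^3 - 14*u^2*v - 12*u*v^2 - 12*u*v + v^3 + v^2) du + (-2*u^3 - 12*u^2*v - 6*u^2 - 3*u*v^2 - u*v - 4*v^3 - 6*v^2 - 2*v) dv.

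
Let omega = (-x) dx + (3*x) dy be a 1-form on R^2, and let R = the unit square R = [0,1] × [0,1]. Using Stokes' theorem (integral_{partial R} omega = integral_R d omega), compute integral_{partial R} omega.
integral_(partial R) omega = 3

Stokes: integral_partial_R omega = integral_R d omega with d omega = (∂Q/∂x - ∂P/∂y) dx ∧ dy.
  ∂Q/∂x = 3
  ∂P/∂y = 0
  integrand = ∂Q/∂x - ∂P/∂y = 3.
Integrating over R: integral_0^1 integral_0^1 (3) dx dy = 3.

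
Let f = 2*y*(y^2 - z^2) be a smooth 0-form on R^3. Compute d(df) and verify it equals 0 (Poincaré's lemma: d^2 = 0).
d(df) = 0

Step 1: df = sum_i (∂f/∂x_i) dx_i = (0) dx + (6*y^2 - 2*z^2) dy + (-4*y*z) dz.
Step 2: Apply d again. Using the 1-form formula, the coefficient of dx ∧ dy in d(df) is ∂^2 f/∂x ∂y - ∂^2 f/∂y ∂x = (0) - (0) = 0 (equality of mixed partials for smooth f).
Similarly for dx ∧ dz and dy ∧ dz — all coefficients vanish. So d(df) = 0.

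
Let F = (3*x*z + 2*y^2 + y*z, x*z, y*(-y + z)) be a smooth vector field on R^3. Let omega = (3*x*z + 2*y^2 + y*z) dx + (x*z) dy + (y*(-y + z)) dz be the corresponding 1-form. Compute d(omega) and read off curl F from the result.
d(omega) = (-x - 2*y + z) dy ∧ dz + (3*x + y) dz ∧ dx + (-4*y) dx ∧ dy; curl F = (-x - 2*y + z, 3*x + y, -4*y)

d omega = sum_{i<j} (∂f_j/∂x_i - ∂f_i/∂x_j) dx_i ∧ dx_j. Under the identification (dy ∧ dz, dz ∧ dx, dx ∧ dy) ↔ (e_x, e_y, e_z), the coefficients are exactly the components of curl F. Compute:
  ∂R/∂y - ∂Q/∂z = (-2*y + z) - (x) = -x - 2*y + z
  ∂P/∂z - ∂R/∂x = (3*x + y) - (0) = 3*x + y
  ∂Q/∂x - ∂P/∂y = (z) - (4*y + z) = -4*y.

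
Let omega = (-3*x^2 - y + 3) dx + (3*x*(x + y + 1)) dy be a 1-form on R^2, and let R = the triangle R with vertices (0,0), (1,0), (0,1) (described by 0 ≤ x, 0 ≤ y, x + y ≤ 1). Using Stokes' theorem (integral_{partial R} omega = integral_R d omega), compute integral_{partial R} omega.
integral_(partial R) omega = 7/2

Stokes: integral_partial_R omega = integral_R d omega with d omega = (∂Q/∂x - ∂P/∂y) dx ∧ dy.
  ∂Q/∂x = 6*x + 3*y + 3
  ∂P/∂y = -1
  integrand = ∂Q/∂x - ∂P/∂y = 6*x + 3*y + 4.
Integrating over R: integral_0^1 integral_0^{1-x} (6*x + 3*y + 4) dy dx = 7/2.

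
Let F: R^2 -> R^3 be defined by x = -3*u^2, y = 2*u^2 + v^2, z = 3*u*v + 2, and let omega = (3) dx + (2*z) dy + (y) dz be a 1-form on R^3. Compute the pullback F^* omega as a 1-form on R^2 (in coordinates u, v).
F^* omega = (30*u^2*v - 2*u + 3*v^3) du + (6*u^3 + 15*u*v^2 + 8*v) dv

Using F^*(f dg) = (f ∘ F) d(g ∘ F), substitute each coordinate x_i by F_i(u, v) in f_i, and replace dx_i by d F_i = (∂F_i/∂u) du + (∂F_i/∂v) dv.
  For the x component: f_1(F) = 3; d F_1 = (-6*u) du + (0) dv
  For the y component: f_2(F) = 6*u*v + 4; d F_2 = (4*u) du + (2*v) dv
  For the z component: f_3(F) = 2*u^2 + v^2; d F_3 = (3*v) du + (3*u) dv
Combining and collecting du, dv coefficients:
  coeff of du: 30*u^2*v - 2*u + 3*v^3
  coeff of dv: 6*u^3 + 15*u*v^2 + 8*v
F^* omega = (30*u^2*v - 2*u + 3*v^3) du + (6*u^3 + 15*u*v^2 + 8*v) dv.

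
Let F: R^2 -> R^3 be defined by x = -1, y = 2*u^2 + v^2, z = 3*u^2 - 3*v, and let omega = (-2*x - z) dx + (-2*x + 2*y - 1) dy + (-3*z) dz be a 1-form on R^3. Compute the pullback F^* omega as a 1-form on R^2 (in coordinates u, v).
F^* omega = (2*u*(-19*u^2 + 4*v^2 + 27*v + 2)) du + (8*u^2*v + 27*u^2 + 4*v^3 - 25*v) dv

Using F^*(f dg) = (f ∘ F) d(g ∘ F), substitute each coordinate x_i by F_i(u, v) in f_i, and replace dx_i by d F_i = (∂F_i/∂u) du + (∂F_i/∂v) dv.
  For the x component: f_1(F) = -3*u^2 + 3*v + 2; d F_1 = (0) du + (0) dv
  For the y component: f_2(F) = 4*u^2 + 2*v^2 + 1; d F_2 = (4*u) du + (2*v) dv
  For the z component: f_3(F) = -9*u^2 + 9*v; d F_3 = (6*u) du + (-3) dv
Combining and collecting du, dv coefficients:
  coeff of du: 2*u*(-19*u^2 + 4*v^2 + 27*v + 2)
  coeff of dv: 8*u^2*v + 27*u^2 + 4*v^3 - 25*v
F^* omega = (2*u*(-19*u^2 + 4*v^2 + 27*v + 2)) du + (8*u^2*v + 27*u^2 + 4*v^3 - 25*v) dv.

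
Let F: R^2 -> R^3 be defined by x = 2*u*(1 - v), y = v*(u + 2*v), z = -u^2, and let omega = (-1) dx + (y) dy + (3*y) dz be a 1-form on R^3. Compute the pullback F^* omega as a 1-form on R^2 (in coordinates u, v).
F^* omega = (-6*u^2*v - 11*u*v^2 + 2*v^3 + 2*v - 2) du + (u^2*v + 6*u*v^2 + 2*u + 8*v^3) dv

Using F^*(f dg) = (f ∘ F) d(g ∘ F), substitute each coordinate x_i by F_i(u, v) in f_i, and replace dx_i by d F_i = (∂F_i/∂u) du + (∂F_i/∂v) dv.
  For the x component: f_1(F) = -1; d F_1 = (2 - 2*v) du + (-2*u) dv
  For the y component: f_2(F) = v*(u + 2*v); d F_2 = (v) du + (u + 4*v) dv
  For the z component: f_3(F) = 3*v*(u + 2*v); d F_3 = (-2*u) du + (0) dv
Combining and collecting du, dv coefficients:
  coeff of du: -6*u^2*v - 11*u*v^2 + 2*v^3 + 2*v - 2
  coeff of dv: u^2*v + 6*u*v^2 + 2*u + 8*v^3
F^* omega = (-6*u^2*v - 11*u*v^2 + 2*v^3 + 2*v - 2) du + (u^2*v + 6*u*v^2 + 2*u + 8*v^3) dv.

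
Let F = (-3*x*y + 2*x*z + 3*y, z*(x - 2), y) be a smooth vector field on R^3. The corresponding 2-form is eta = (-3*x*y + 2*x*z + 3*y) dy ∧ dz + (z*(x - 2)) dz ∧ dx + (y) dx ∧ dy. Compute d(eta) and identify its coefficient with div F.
d(eta) = (-3*y + 2*z) dx ∧ dy ∧ dz; div F = -3*y + 2*z

For a 2-form in R^3 of the form above, applying d gives a 3-form with coefficient ∂P/∂x + ∂Q/∂y + ∂R/∂z:
  ∂P/∂x = -3*y + 2*z
  ∂Q/∂y = 0
  ∂R/∂z = 0
Sum = -3*y + 2*z, which is exactly div F.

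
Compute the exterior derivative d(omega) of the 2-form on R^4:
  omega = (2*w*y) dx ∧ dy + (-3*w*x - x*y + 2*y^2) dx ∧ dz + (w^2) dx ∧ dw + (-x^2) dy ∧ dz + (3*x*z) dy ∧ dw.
d(omega) = (2*y + 3*z) dx ∧ dy ∧ dw + (-x - 4*y) dx ∧ dy ∧ dz + (-3*x) dx ∧ dz ∧ dw + (-3*x) dy ∧ dz ∧ dw

For a 2-form omega = sum_{i<j} g_{ij} dx_i ∧ dx_j, the exterior derivative is
  d(omega) = sum_{i<j} d(g_{ij}) ∧ dx_i ∧ dx_j = sum_{i<j, k} (∂g_{ij}/∂x_k) dx_k ∧ dx_i ∧ dx_j.
Expand each term, using dx_k ∧ dx_i ∧ dx_j = sgn(permutation) dx_{(a)} ∧ dx_{(b)} ∧ dx_{(c)} with (a < b < c) sorted:
  d(2*w*y) includes (∂/∂w)(2*w*y) dw = (2*y) dw, which multiplied by dx ∧ dy gives (2*y) dx ∧ dy ∧ dw
  d(-3*w*x - x*y + 2*y^2) includes (∂/∂y)(-3*w*x - x*y + 2*y^2) dy = (-x + 4*y) dy, which multiplied by dx ∧ dz gives (x - 4*y) dx ∧ dy ∧ dz
  d(-3*w*x - x*y + 2*y^2) includes (∂/∂w)(-3*w*x - x*y + 2*y^2) dw = (-3*x) dw, which multiplied by dx ∧ dz gives (-3*x) dx ∧ dz ∧ dw
  d(-x^2) includes (∂/∂x)(-x^2) dx = (-2*x) dx, which multiplied by dy ∧ dz gives (-2*x) dx ∧ dy ∧ dz
  d(3*x*z) includes (∂/∂x)(3*x*z) dx = (3*z) dx, which multiplied by dy ∧ dw gives (3*z) dx ∧ dy ∧ dw
  d(3*x*z) includes (∂/∂z)(3*x*z) dz = (3*x) dz, which multiplied by dy ∧ dw gives (-3*x) dy ∧ dz ∧ dw
Collecting like 3-forms: d(omega) = (2*y + 3*z) dx ∧ dy ∧ dw + (-x - 4*y) dx ∧ dy ∧ dz + (-3*x) dx ∧ dz ∧ dw + (-3*x) dy ∧ dz ∧ dw.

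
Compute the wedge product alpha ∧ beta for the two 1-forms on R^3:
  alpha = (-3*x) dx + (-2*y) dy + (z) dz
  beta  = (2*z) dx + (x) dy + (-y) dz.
alpha ∧ beta = (-3*x^2 + 4*y*z) dx ∧ dy + (3*x*y - 2*z^2) dx ∧ dz + (-x*z + 2*y^2) dy ∧ dz

Distribute the wedge, using dx_i ∧ dx_j = -dx_j ∧ dx_i and dx_i ∧ dx_i = 0. For each pair (i, j) with i < j, the coefficient of dx_i ∧ dx_j in alpha ∧ beta is (alpha_i * beta_j - alpha_j * beta_i). Collecting: alpha ∧ beta = (-3*x^2 + 4*y*z) dx ∧ dy + (3*x*y - 2*z^2) dx ∧ dz + (-x*z + 2*y^2) dy ∧ dz.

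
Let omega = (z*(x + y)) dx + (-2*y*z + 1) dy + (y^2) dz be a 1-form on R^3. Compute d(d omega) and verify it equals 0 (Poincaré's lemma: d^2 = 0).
d(d omega) = 0

Step 1: d omega = sum_{i<j} (∂f_j/∂x_i - ∂f_i/∂x_j) dx_i ∧ dx_j:
  coeff of dx ∧ dy: -z
  coeff of dx ∧ dz: -x - y
  coeff of dy ∧ dz: 4*y
Step 2: Apply d again to each 2-form coefficient. The only possible 3-form in R^3 is dx ∧ dy ∧ dz, with coefficient
  ∂(coeff of dy∧dz)/∂x - ∂(coeff of dx∧dz)/∂y + ∂(coeff of dx∧dy)/∂z
  = ∂/∂x (4*y) - ∂/∂y (-x - y) + ∂/∂z (-z).
Each of these terms simplifies to sums of mixed partials that cancel in pairs. The result is 0 (by equality of mixed partials for smooth functions — Schwarz / Clairaut).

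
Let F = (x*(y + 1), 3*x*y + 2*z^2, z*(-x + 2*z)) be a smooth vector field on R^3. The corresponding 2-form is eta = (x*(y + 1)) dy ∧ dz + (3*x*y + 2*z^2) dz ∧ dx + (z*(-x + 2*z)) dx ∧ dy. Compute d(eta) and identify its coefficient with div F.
d(eta) = (2*x + y + 4*z + 1) dx ∧ dy ∧ dz; div F = 2*x + y + 4*z + 1

For a 2-form in R^3 of the form above, applying d gives a 3-form with coefficient ∂P/∂x + ∂Q/∂y + ∂R/∂z:
  ∂P/∂x = y + 1
  ∂Q/∂y = 3*x
  ∂R/∂z = -x + 4*z
Sum = 2*x + y + 4*z + 1, which is exactly div F.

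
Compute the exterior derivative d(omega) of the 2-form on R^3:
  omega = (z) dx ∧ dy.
d(omega) = (1) dx ∧ dy ∧ dz

For a 2-form omega = sum_{i<j} g_{ij} dx_i ∧ dx_j, the exterior derivative is
  d(omega) = sum_{i<j} d(g_{ij}) ∧ dx_i ∧ dx_j = sum_{i<j, k} (∂g_{ij}/∂x_k) dx_k ∧ dx_i ∧ dx_j.
Expand each term, using dx_k ∧ dx_i ∧ dx_j = sgn(permutation) dx_{(a)} ∧ dx_{(b)} ∧ dx_{(c)} with (a < b < c) sorted:
  d(z) includes (∂/∂z)(z) dz = (1) dz, which multiplied by dx ∧ dy gives (1) dx ∧ dy ∧ dz
Collecting like 3-forms: d(omega) = (1) dx ∧ dy ∧ dz.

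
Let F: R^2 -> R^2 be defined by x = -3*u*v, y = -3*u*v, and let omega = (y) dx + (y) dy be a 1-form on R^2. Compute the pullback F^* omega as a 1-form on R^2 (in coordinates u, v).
F^* omega = (18*u*v^2) du + (18*u^2*v) dv

Using F^*(f dg) = (f ∘ F) d(g ∘ F), substitute each coordinate x_i by F_i(u, v) in f_i, and replace dx_i by d F_i = (∂F_i/∂u) du + (∂F_i/∂v) dv.
  For the x component: f_1(F) = -3*u*v; d F_1 = (-3*v) du + (-3*u) dv
  For the y component: f_2(F) = -3*u*v; d F_2 = (-3*v) du + (-3*u) dv
Combining and collecting du, dv coefficients:
  coeff of du: 18*u*v^2
  coeff of dv: 18*u^2*v
F^* omega = (18*u*v^2) du + (18*u^2*v) dv.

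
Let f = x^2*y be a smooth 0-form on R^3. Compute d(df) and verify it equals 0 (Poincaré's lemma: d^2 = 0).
d(df) = 0

Step 1: df = sum_i (∂f/∂x_i) dx_i = (2*x*y) dx + (x^2) dy + (0) dz.
Step 2: Apply d again. Using the 1-form formula, the coefficient of dx ∧ dy in d(df) is ∂^2 f/∂x ∂y - ∂^2 f/∂y ∂x = (2*x) - (2*x) = 0 (equality of mixed partials for smooth f).
Similarly for dx ∧ dz and dy ∧ dz — all coefficients vanish. So d(df) = 0.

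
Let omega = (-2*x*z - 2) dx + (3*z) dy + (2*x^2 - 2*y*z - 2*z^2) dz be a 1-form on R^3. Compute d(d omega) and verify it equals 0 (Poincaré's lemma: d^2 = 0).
d(d omega) = 0

Step 1: d omega = sum_{i<j} (∂f_j/∂x_i - ∂f_i/∂x_j) dx_i ∧ dx_j:
  coeff of dx ∧ dy: 0
  coeff of dx ∧ dz: 6*x
  coeff of dy ∧ dz: -2*z - 3
Step 2: Apply d again to each 2-form coefficient. The only possible 3-form in R^3 is dx ∧ dy ∧ dz, with coefficient
  ∂(coeff of dy∧dz)/∂x - ∂(coeff of dx∧dz)/∂y + ∂(coeff of dx∧dy)/∂z
  = ∂/∂x (-2*z - 3) - ∂/∂y (6*x) + ∂/∂z (0).
Each of these terms simplifies to sums of mixed partials that cancel in pairs. The result is 0 (by equality of mixed partials for smooth functions — Schwarz / Clairaut).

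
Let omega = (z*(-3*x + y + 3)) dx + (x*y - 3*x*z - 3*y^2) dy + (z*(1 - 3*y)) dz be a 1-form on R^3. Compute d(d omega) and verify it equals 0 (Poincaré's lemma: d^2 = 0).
d(d omega) = 0

Step 1: d omega = sum_{i<j} (∂f_j/∂x_i - ∂f_i/∂x_j) dx_i ∧ dx_j:
  coeff of dx ∧ dy: y - 4*z
  coeff of dx ∧ dz: 3*x - y - 3
  coeff of dy ∧ dz: 3*x - 3*z
Step 2: Apply d again to each 2-form coefficient. The only possible 3-form in R^3 is dx ∧ dy ∧ dz, with coefficient
  ∂(coeff of dy∧dz)/∂x - ∂(coeff of dx∧dz)/∂y + ∂(coeff of dx∧dy)/∂z
  = ∂/∂x (3*x - 3*z) - ∂/∂y (3*x - y - 3) + ∂/∂z (y - 4*z).
Each of these terms simplifies to sums of mixed partials that cancel in pairs. The result is 0 (by equality of mixed partials for smooth functions — Schwarz / Clairaut).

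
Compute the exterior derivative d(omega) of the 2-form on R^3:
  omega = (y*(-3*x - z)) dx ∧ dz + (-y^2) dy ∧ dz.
d(omega) = (3*x + z) dx ∧ dy ∧ dz

For a 2-form omega = sum_{i<j} g_{ij} dx_i ∧ dx_j, the exterior derivative is
  d(omega) = sum_{i<j} d(g_{ij}) ∧ dx_i ∧ dx_j = sum_{i<j, k} (∂g_{ij}/∂x_k) dx_k ∧ dx_i ∧ dx_j.
Expand each term, using dx_k ∧ dx_i ∧ dx_j = sgn(permutation) dx_{(a)} ∧ dx_{(b)} ∧ dx_{(c)} with (a < b < c) sorted:
  d(y*(-3*x - z)) includes (∂/∂y)(y*(-3*x - z)) dy = (-3*x - z) dy, which multiplied by dx ∧ dz gives (3*x + z) dx ∧ dy ∧ dz
Collecting like 3-forms: d(omega) = (3*x + z) dx ∧ dy ∧ dz.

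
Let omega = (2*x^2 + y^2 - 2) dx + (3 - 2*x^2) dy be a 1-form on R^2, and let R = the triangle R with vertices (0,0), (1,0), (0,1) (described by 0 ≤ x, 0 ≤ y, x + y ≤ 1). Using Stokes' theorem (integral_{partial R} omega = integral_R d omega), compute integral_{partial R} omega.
integral_(partial R) omega = -1

Stokes: integral_partial_R omega = integral_R d omega with d omega = (∂Q/∂x - ∂P/∂y) dx ∧ dy.
  ∂Q/∂x = -4*x
  ∂P/∂y = 2*y
  integrand = ∂Q/∂x - ∂P/∂y = -4*x - 2*y.
Integrating over R: integral_0^1 integral_0^{1-x} (-4*x - 2*y) dy dx = -1.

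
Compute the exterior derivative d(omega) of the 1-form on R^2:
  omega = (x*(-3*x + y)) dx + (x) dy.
d(omega) = (1 - x) dx ∧ dy

For a 1-form omega = sum_i f_i dx_i, the exterior derivative is
  d(omega) = sum_{i < j} (∂f_j/∂x_i - ∂f_i/∂x_j) dx_i ∧ dx_j.
  coefficient of dx ∧ dy: ∂f_2/∂x - ∂f_1/∂y = ∂(x)/∂x - ∂(x*(-3*x + y))/∂y = 1 - x
Assembling: d(omega) = (1 - x) dx ∧ dy.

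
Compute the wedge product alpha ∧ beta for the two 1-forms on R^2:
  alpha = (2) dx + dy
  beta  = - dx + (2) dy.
alpha ∧ beta = (5) dx ∧ dy

Distribute the wedge, using dx_i ∧ dx_j = -dx_j ∧ dx_i and dx_i ∧ dx_i = 0. For each pair (i, j) with i < j, the coefficient of dx_i ∧ dx_j in alpha ∧ beta is (alpha_i * beta_j - alpha_j * beta_i). Collecting: alpha ∧ beta = (5) dx ∧ dy.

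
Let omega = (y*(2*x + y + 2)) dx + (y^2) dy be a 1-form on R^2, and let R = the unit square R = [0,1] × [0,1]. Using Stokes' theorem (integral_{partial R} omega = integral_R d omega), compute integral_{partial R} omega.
integral_(partial R) omega = -4

Stokes: integral_partial_R omega = integral_R d omega with d omega = (∂Q/∂x - ∂P/∂y) dx ∧ dy.
  ∂Q/∂x = 0
  ∂P/∂y = 2*x + 2*y + 2
  integrand = ∂Q/∂x - ∂P/∂y = -2*x - 2*y - 2.
Integrating over R: integral_0^1 integral_0^1 (-2*x - 2*y - 2) dx dy = -4.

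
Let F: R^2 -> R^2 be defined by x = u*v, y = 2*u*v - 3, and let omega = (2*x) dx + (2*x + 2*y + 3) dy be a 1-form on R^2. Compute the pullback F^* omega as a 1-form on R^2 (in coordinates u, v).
F^* omega = (2*v*(7*u*v - 3)) du + (2*u*(7*u*v - 3)) dv

Using F^*(f dg) = (f ∘ F) d(g ∘ F), substitute each coordinate x_i by F_i(u, v) in f_i, and replace dx_i by d F_i = (∂F_i/∂u) du + (∂F_i/∂v) dv.
  For the x component: f_1(F) = 2*u*v; d F_1 = (v) du + (u) dv
  For the y component: f_2(F) = 6*u*v - 3; d F_2 = (2*v) du + (2*u) dv
Combining and collecting du, dv coefficients:
  coeff of du: 2*v*(7*u*v - 3)
  coeff of dv: 2*u*(7*u*v - 3)
F^* omega = (2*v*(7*u*v - 3)) du + (2*u*(7*u*v - 3)) dv.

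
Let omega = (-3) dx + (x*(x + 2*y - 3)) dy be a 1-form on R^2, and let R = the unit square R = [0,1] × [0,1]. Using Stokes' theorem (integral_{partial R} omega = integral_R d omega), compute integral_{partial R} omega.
integral_(partial R) omega = -1

Stokes: integral_partial_R omega = integral_R d omega with d omega = (∂Q/∂x - ∂P/∂y) dx ∧ dy.
  ∂Q/∂x = 2*x + 2*y - 3
  ∂P/∂y = 0
  integrand = ∂Q/∂x - ∂P/∂y = 2*x + 2*y - 3.
Integrating over R: integral_0^1 integral_0^1 (2*x + 2*y - 3) dx dy = -1.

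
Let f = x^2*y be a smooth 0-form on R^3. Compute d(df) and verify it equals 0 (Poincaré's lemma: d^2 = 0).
d(df) = 0

Step 1: df = sum_i (∂f/∂x_i) dx_i = (2*x*y) dx + (x^2) dy + (0) dz.
Step 2: Apply d again. Using the 1-form formula, the coefficient of dx ∧ dy in d(df) is ∂^2 f/∂x ∂y - ∂^2 f/∂y ∂x = (2*x) - (2*x) = 0 (equality of mixed partials for smooth f).
Similarly for dx ∧ dz and dy ∧ dz — all coefficients vanish. So d(df) = 0.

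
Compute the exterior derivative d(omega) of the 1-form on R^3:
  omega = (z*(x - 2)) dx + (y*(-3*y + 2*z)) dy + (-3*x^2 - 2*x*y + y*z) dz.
d(omega) = (-7*x - 2*y + 2) dx ∧ dz + (-2*x - 2*y + z) dy ∧ dz

For a 1-form omega = sum_i f_i dx_i, the exterior derivative is
  d(omega) = sum_{i < j} (∂f_j/∂x_i - ∂f_i/∂x_j) dx_i ∧ dx_j.
  coefficient of dx ∧ dz: ∂f_3/∂x - ∂f_1/∂z = ∂(-3*x^2 - 2*x*y + y*z)/∂x - ∂(z*(x - 2))/∂z = -7*x - 2*y + 2
  coefficient of dy ∧ dz: ∂f_3/∂y - ∂f_2/∂z = ∂(-3*x^2 - 2*x*y + y*z)/∂y - ∂(y*(-3*y + 2*z))/∂z = -2*x - 2*y + z
Assembling: d(omega) = (-7*x - 2*y + 2) dx ∧ dz + (-2*x - 2*y + z) dy ∧ dz.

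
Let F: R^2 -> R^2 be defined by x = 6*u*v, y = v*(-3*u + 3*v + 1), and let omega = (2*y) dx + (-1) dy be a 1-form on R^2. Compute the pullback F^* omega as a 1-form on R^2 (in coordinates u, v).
F^* omega = (3*v*(-12*u*v + 12*v^2 + 4*v + 1)) du + (-36*u^2*v + 36*u*v^2 + 12*u*v + 3*u - 6*v - 1) dv

Using F^*(f dg) = (f ∘ F) d(g ∘ F), substitute each coordinate x_i by F_i(u, v) in f_i, and replace dx_i by d F_i = (∂F_i/∂u) du + (∂F_i/∂v) dv.
  For the x component: f_1(F) = 2*v*(-3*u + 3*v + 1); d F_1 = (6*v) du + (6*u) dv
  For the y component: f_2(F) = -1; d F_2 = (-3*v) du + (-3*u + 6*v + 1) dv
Combining and collecting du, dv coefficients:
  coeff of du: 3*v*(-12*u*v + 12*v^2 + 4*v + 1)
  coeff of dv: -36*u^2*v + 36*u*v^2 + 12*u*v + 3*u - 6*v - 1
F^* omega = (3*v*(-12*u*v + 12*v^2 + 4*v + 1)) du + (-36*u^2*v + 36*u*v^2 + 12*u*v + 3*u - 6*v - 1) dv.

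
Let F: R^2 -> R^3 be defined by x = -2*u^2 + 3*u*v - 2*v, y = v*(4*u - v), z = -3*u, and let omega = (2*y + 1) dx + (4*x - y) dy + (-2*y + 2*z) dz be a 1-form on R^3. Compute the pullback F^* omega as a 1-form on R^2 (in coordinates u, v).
F^* omega = (-64*u^2*v + 64*u*v^2 + 24*u*v + 14*u - 2*v^3 - 38*v^2 + 3*v) du + (-32*u^3 + 72*u^2*v - 18*u*v^2 - 48*u*v + 3*u - 2*v^3 + 20*v^2 - 2) dv

Using F^*(f dg) = (f ∘ F) d(g ∘ F), substitute each coordinate x_i by F_i(u, v) in f_i, and replace dx_i by d F_i = (∂F_i/∂u) du + (∂F_i/∂v) dv.
  For the x component: f_1(F) = 8*u*v - 2*v^2 + 1; d F_1 = (-4*u + 3*v) du + (3*u - 2) dv
  For the y component: f_2(F) = -8*u^2 + 8*u*v + v^2 - 8*v; d F_2 = (4*v) du + (4*u - 2*v) dv
  For the z component: f_3(F) = -8*u*v - 6*u + 2*v^2; d F_3 = (-3) du + (0) dv
Combining and collecting du, dv coefficients:
  coeff of du: -64*u^2*v + 64*u*v^2 + 24*u*v + 14*u - 2*v^3 - 38*v^2 + 3*v
  coeff of dv: -32*u^3 + 72*u^2*v - 18*u*v^2 - 48*u*v + 3*u - 2*v^3 + 20*v^2 - 2
F^* omega = (-64*u^2*v + 64*u*v^2 + 24*u*v + 14*u - 2*v^3 - 38*v^2 + 3*v) du + (-32*u^3 + 72*u^2*v - 18*u*v^2 - 48*u*v + 3*u - 2*v^3 + 20*v^2 - 2) dv.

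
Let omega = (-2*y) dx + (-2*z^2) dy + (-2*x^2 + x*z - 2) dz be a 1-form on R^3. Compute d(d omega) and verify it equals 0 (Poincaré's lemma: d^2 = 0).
d(d omega) = 0

Step 1: d omega = sum_{i<j} (∂f_j/∂x_i - ∂f_i/∂x_j) dx_i ∧ dx_j:
  coeff of dx ∧ dy: 2
  coeff of dx ∧ dz: -4*x + z
  coeff of dy ∧ dz: 4*z
Step 2: Apply d again to each 2-form coefficient. The only possible 3-form in R^3 is dx ∧ dy ∧ dz, with coefficient
  ∂(coeff of dy∧dz)/∂x - ∂(coeff of dx∧dz)/∂y + ∂(coeff of dx∧dy)/∂z
  = ∂/∂x (4*z) - ∂/∂y (-4*x + z) + ∂/∂z (2).
Each of these terms simplifies to sums of mixed partials that cancel in pairs. The result is 0 (by equality of mixed partials for smooth functions — Schwarz / Clairaut).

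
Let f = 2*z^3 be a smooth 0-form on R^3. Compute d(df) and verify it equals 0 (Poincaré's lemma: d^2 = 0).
d(df) = 0

Step 1: df = sum_i (∂f/∂x_i) dx_i = (0) dx + (0) dy + (6*z^2) dz.
Step 2: Apply d again. Using the 1-form formula, the coefficient of dx ∧ dy in d(df) is ∂^2 f/∂x ∂y - ∂^2 f/∂y ∂x = (0) - (0) = 0 (equality of mixed partials for smooth f).
Similarly for dx ∧ dz and dy ∧ dz — all coefficients vanish. So d(df) = 0.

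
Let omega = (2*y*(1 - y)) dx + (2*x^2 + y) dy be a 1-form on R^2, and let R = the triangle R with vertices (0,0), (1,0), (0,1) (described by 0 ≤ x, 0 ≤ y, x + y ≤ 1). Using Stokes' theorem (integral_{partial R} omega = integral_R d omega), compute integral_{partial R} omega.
integral_(partial R) omega = 1/3

Stokes: integral_partial_R omega = integral_R d omega with d omega = (∂Q/∂x - ∂P/∂y) dx ∧ dy.
  ∂Q/∂x = 4*x
  ∂P/∂y = 2 - 4*y
  integrand = ∂Q/∂x - ∂P/∂y = 4*x + 4*y - 2.
Integrating over R: integral_0^1 integral_0^{1-x} (4*x + 4*y - 2) dy dx = 1/3.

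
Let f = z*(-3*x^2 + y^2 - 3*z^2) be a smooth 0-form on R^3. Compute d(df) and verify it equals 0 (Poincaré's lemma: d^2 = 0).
d(df) = 0

Step 1: df = sum_i (∂f/∂x_i) dx_i = (-6*x*z) dx + (2*y*z) dy + (-3*x^2 + y^2 - 9*z^2) dz.
Step 2: Apply d again. Using the 1-form formula, the coefficient of dx ∧ dy in d(df) is ∂^2 f/∂x ∂y - ∂^2 f/∂y ∂x = (0) - (0) = 0 (equality of mixed partials for smooth f).
Similarly for dx ∧ dz and dy ∧ dz — all coefficients vanish. So d(df) = 0.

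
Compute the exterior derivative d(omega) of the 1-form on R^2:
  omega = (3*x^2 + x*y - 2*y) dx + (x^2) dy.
d(omega) = (x + 2) dx ∧ dy

For a 1-form omega = sum_i f_i dx_i, the exterior derivative is
  d(omega) = sum_{i < j} (∂f_j/∂x_i - ∂f_i/∂x_j) dx_i ∧ dx_j.
  coefficient of dx ∧ dy: ∂f_2/∂x - ∂f_1/∂y = ∂(x^2)/∂x - ∂(3*x^2 + x*y - 2*y)/∂y = x + 2
Assembling: d(omega) = (x + 2) dx ∧ dy.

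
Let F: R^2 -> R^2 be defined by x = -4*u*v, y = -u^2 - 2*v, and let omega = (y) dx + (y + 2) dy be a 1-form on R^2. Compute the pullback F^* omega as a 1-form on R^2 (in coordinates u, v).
F^* omega = (2*u^3 + 4*u^2*v + 4*u*v - 4*u + 8*v^2) du + (4*u^3 + 2*u^2 + 8*u*v + 4*v - 4) dv

Using F^*(f dg) = (f ∘ F) d(g ∘ F), substitute each coordinate x_i by F_i(u, v) in f_i, and replace dx_i by d F_i = (∂F_i/∂u) du + (∂F_i/∂v) dv.
  For the x component: f_1(F) = -u^2 - 2*v; d F_1 = (-4*v) du + (-4*u) dv
  For the y component: f_2(F) = -u^2 - 2*v + 2; d F_2 = (-2*u) du + (-2) dv
Combining and collecting du, dv coefficients:
  coeff of du: 2*u^3 + 4*u^2*v + 4*u*v - 4*u + 8*v^2
  coeff of dv: 4*u^3 + 2*u^2 + 8*u*v + 4*v - 4
F^* omega = (2*u^3 + 4*u^2*v + 4*u*v - 4*u + 8*v^2) du + (4*u^3 + 2*u^2 + 8*u*v + 4*v - 4) dv.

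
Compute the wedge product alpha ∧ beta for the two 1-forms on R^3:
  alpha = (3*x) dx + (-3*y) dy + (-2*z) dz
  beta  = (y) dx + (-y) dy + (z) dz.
alpha ∧ beta = (3*y*(-x + y)) dx ∧ dy + (z*(3*x + 2*y)) dx ∧ dz + (-5*y*z) dy ∧ dz

Distribute the wedge, using dx_i ∧ dx_j = -dx_j ∧ dx_i and dx_i ∧ dx_i = 0. For each pair (i, j) with i < j, the coefficient of dx_i ∧ dx_j in alpha ∧ beta is (alpha_i * beta_j - alpha_j * beta_i). Collecting: alpha ∧ beta = (3*y*(-x + y)) dx ∧ dy + (z*(3*x + 2*y)) dx ∧ dz + (-5*y*z) dy ∧ dz.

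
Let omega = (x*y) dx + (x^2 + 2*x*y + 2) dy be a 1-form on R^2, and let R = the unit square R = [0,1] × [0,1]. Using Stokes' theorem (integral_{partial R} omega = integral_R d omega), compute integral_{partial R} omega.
integral_(partial R) omega = 3/2

Stokes: integral_partial_R omega = integral_R d omega with d omega = (∂Q/∂x - ∂P/∂y) dx ∧ dy.
  ∂Q/∂x = 2*x + 2*y
  ∂P/∂y = x
  integrand = ∂Q/∂x - ∂P/∂y = x + 2*y.
Integrating over R: integral_0^1 integral_0^1 (x + 2*y) dx dy = 3/2.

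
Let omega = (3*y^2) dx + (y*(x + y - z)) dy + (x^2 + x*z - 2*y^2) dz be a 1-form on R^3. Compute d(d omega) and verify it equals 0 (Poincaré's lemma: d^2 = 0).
d(d omega) = 0

Step 1: d omega = sum_{i<j} (∂f_j/∂x_i - ∂f_i/∂x_j) dx_i ∧ dx_j:
  coeff of dx ∧ dy: -5*y
  coeff of dx ∧ dz: 2*x + z
  coeff of dy ∧ dz: -3*y
Step 2: Apply d again to each 2-form coefficient. The only possible 3-form in R^3 is dx ∧ dy ∧ dz, with coefficient
  ∂(coeff of dy∧dz)/∂x - ∂(coeff of dx∧dz)/∂y + ∂(coeff of dx∧dy)/∂z
  = ∂/∂x (-3*y) - ∂/∂y (2*x + z) + ∂/∂z (-5*y).
Each of these terms simplifies to sums of mixed partials that cancel in pairs. The result is 0 (by equality of mixed partials for smooth functions — Schwarz / Clairaut).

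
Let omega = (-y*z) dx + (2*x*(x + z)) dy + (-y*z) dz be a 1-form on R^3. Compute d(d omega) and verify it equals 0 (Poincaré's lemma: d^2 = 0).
d(d omega) = 0

Step 1: d omega = sum_{i<j} (∂f_j/∂x_i - ∂f_i/∂x_j) dx_i ∧ dx_j:
  coeff of dx ∧ dy: 4*x + 3*z
  coeff of dx ∧ dz: y
  coeff of dy ∧ dz: -2*x - z
Step 2: Apply d again to each 2-form coefficient. The only possible 3-form in R^3 is dx ∧ dy ∧ dz, with coefficient
  ∂(coeff of dy∧dz)/∂x - ∂(coeff of dx∧dz)/∂y + ∂(coeff of dx∧dy)/∂z
  = ∂/∂x (-2*x - z) - ∂/∂y (y) + ∂/∂z (4*x + 3*z).
Each of these terms simplifies to sums of mixed partials that cancel in pairs. The result is 0 (by equality of mixed partials for smooth functions — Schwarz / Clairaut).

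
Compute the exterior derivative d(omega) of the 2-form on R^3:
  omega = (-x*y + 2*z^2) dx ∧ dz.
d(omega) = (x) dx ∧ dy ∧ dz

For a 2-form omega = sum_{i<j} g_{ij} dx_i ∧ dx_j, the exterior derivative is
  d(omega) = sum_{i<j} d(g_{ij}) ∧ dx_i ∧ dx_j = sum_{i<j, k} (∂g_{ij}/∂x_k) dx_k ∧ dx_i ∧ dx_j.
Expand each term, using dx_k ∧ dx_i ∧ dx_j = sgn(permutation) dx_{(a)} ∧ dx_{(b)} ∧ dx_{(c)} with (a < b < c) sorted:
  d(-x*y + 2*z^2) includes (∂/∂y)(-x*y + 2*z^2) dy = (-x) dy, which multiplied by dx ∧ dz gives (x) dx ∧ dy ∧ dz
Collecting like 3-forms: d(omega) = (x) dx ∧ dy ∧ dz.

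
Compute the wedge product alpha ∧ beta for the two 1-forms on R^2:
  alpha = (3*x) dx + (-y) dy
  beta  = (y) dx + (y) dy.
alpha ∧ beta = (y*(3*x + y)) dx ∧ dy

Distribute the wedge, using dx_i ∧ dx_j = -dx_j ∧ dx_i and dx_i ∧ dx_i = 0. For each pair (i, j) with i < j, the coefficient of dx_i ∧ dx_j in alpha ∧ beta is (alpha_i * beta_j - alpha_j * beta_i). Collecting: alpha ∧ beta = (y*(3*x + y)) dx ∧ dy.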